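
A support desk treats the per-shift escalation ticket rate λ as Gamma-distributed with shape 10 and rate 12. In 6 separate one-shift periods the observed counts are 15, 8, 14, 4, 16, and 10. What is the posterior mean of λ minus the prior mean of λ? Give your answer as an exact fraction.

Total count: 15 + 8 + 14 + 4 + 16 + 10 = 67.
Total exposure: 6 shifts.
The Gamma prior is conjugate for the Poisson rate, so λ | data ~ Gamma(10+67, 12+6) = Gamma(77, 18).
Posterior mean = 77/18 = 77/18; prior mean = 10/12 = 5/6. Difference = 77/18 − 5/6 = 31/9.

31/9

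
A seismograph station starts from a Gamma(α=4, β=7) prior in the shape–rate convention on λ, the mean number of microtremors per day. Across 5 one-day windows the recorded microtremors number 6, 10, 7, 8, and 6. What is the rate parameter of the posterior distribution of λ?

Total count: 6 + 10 + 7 + 8 + 6 = 37.
Total exposure: 5 days.
Posterior: α' = 4 + 37 = 41, β' = 7 + 5 = 12.

12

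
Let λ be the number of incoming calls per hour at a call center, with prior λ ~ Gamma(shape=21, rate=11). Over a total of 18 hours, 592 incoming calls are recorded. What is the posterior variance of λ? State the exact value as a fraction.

613/841

Total count 592 over total exposure 18 hours.
Posterior: α' = 21 + 592 = 613, β' = 11 + 18 = 29.
Posterior variance = α'/β'² = 613/841.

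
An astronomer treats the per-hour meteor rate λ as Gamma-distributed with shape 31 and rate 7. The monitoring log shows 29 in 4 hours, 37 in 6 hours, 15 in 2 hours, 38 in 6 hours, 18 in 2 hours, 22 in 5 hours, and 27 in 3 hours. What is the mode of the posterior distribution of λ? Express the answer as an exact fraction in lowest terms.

216/35

Total count: 29 + 37 + 15 + 38 + 18 + 22 + 27 = 186.
Total exposure: 4 + 6 + 2 + 6 + 2 + 5 + 3 = 28 hours.
Gamma(α, β) with Poisson data over total exposure Σt gives posterior Gamma(α+Σx, β+Σt) = Gamma(217, 35).
Posterior mode = (α'−1)/β' = 216/35.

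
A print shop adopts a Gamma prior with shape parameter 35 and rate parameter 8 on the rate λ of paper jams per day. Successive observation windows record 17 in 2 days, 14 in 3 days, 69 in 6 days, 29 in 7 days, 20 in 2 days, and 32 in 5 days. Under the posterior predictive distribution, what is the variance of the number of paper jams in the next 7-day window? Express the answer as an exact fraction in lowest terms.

6720/121

Total count: 17 + 14 + 69 + 29 + 20 + 32 = 181.
Total exposure: 2 + 3 + 6 + 7 + 2 + 5 = 25 days.
Posterior: α' = 35 + 181 = 216, β' = 8 + 25 = 33.
The posterior predictive for a window of length T is Negative Binomial with variance T·α'·(β'+T)/β'² = 7·216·40/1089 = 6720/121.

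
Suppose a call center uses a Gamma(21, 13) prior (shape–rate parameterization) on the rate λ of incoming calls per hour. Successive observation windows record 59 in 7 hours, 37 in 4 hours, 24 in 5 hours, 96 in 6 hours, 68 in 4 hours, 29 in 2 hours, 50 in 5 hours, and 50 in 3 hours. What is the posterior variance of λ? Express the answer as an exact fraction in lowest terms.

Total count: 59 + 37 + 24 + 96 + 68 + 29 + 50 + 50 = 413.
Total exposure: 7 + 4 + 5 + 6 + 4 + 2 + 5 + 3 = 36 hours.
The Gamma prior is conjugate for the Poisson rate, so λ | data ~ Gamma(21+413, 13+36) = Gamma(434, 49).
Posterior variance = α'/β'² = 434/2401 = 62/343.

62/343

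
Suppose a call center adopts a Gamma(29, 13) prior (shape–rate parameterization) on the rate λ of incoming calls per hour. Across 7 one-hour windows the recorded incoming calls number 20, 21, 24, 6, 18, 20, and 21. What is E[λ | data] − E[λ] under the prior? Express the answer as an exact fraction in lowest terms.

1487/260

Total count: 20 + 21 + 24 + 6 + 18 + 20 + 21 = 130.
Total exposure: 7 hours.
By Gamma–Poisson conjugacy, the posterior is Gamma(α + Σx, β + Σt) = Gamma(29 + 130, 13 + 7) = Gamma(159, 20).
Posterior mean = 159/20 = 159/20; prior mean = 29/13 = 29/13. Difference = 159/20 − 29/13 = 1487/260.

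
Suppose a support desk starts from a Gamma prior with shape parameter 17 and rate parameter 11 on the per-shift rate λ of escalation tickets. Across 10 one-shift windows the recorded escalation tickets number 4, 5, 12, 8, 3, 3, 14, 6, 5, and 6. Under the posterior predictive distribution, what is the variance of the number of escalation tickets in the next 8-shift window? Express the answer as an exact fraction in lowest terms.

Total count: 4 + 5 + 12 + 8 + 3 + 3 + 14 + 6 + 5 + 6 = 66.
Total exposure: 10 shifts.
Gamma(α, β) with Poisson data over total exposure Σt gives posterior Gamma(α+Σx, β+Σt) = Gamma(83, 21).
The posterior predictive for a window of length T is Negative Binomial with variance T·α'·(β'+T)/β'² = 8·83·29/441 = 19256/441.

19256/441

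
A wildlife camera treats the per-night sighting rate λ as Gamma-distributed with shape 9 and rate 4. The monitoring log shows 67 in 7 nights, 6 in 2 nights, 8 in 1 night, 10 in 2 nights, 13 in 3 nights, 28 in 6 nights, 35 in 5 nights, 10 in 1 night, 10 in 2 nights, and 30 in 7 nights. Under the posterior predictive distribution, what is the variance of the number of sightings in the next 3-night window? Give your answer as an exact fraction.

Total count: 67 + 6 + 8 + 10 + 13 + 28 + 35 + 10 + 10 + 30 = 217.
Total exposure: 7 + 2 + 1 + 2 + 3 + 6 + 5 + 1 + 2 + 7 = 36 nights.
The Gamma prior is conjugate for the Poisson rate, so λ | data ~ Gamma(9+217, 4+36) = Gamma(226, 40).
The posterior predictive for a window of length T is Negative Binomial with variance T·α'·(β'+T)/β'² = 3·226·43/1600 = 14577/800.

14577/800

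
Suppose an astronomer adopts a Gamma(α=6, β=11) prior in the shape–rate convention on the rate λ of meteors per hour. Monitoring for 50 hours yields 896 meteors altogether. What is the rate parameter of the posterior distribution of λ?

61

Total count 896 over total exposure 50 hours.
By Gamma–Poisson conjugacy, the posterior is Gamma(α + Σx, β + Σt) = Gamma(6 + 896, 11 + 50) = Gamma(902, 61).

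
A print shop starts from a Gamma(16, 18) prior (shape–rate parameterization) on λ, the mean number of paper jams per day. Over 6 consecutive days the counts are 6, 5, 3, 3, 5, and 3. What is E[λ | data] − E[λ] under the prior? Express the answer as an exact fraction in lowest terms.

Total count: 6 + 5 + 3 + 3 + 5 + 3 = 25.
Total exposure: 6 days.
Conjugate update: add total count to the shape and total exposure to the rate, giving Gamma(41, 24).
Posterior mean = 41/24 = 41/24; prior mean = 16/18 = 8/9. Difference = 41/24 − 8/9 = 59/72.

59/72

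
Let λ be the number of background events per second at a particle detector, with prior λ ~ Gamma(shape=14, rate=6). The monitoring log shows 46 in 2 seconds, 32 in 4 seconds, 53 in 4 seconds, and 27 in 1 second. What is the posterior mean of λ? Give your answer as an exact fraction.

Total count: 46 + 32 + 53 + 27 = 158.
Total exposure: 2 + 4 + 4 + 1 = 11 seconds.
Conjugate update: add total count to the shape and total exposure to the rate, giving Gamma(172, 17).
Posterior mean = α'/β' = 172/17.

172/17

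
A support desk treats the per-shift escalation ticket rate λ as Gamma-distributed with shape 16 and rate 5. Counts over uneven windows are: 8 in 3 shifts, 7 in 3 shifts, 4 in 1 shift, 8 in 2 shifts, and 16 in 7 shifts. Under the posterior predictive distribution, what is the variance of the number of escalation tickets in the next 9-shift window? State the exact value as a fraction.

1770/49

Total count: 8 + 7 + 4 + 8 + 16 = 43.
Total exposure: 3 + 3 + 1 + 2 + 7 = 16 shifts.
Gamma(α, β) with Poisson data over total exposure Σt gives posterior Gamma(α+Σx, β+Σt) = Gamma(59, 21).
The posterior predictive for a window of length T is Negative Binomial with variance T·α'·(β'+T)/β'² = 9·59·30/441 = 1770/49.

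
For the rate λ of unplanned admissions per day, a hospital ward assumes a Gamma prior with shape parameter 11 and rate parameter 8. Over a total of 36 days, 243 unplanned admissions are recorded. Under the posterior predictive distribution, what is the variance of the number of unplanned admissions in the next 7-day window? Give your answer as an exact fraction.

45339/968

Total count 243 over total exposure 36 days.
Conjugate update: add total count to the shape and total exposure to the rate, giving Gamma(254, 44).
The posterior predictive for a window of length T is Negative Binomial with variance T·α'·(β'+T)/β'² = 7·254·51/1936 = 45339/968.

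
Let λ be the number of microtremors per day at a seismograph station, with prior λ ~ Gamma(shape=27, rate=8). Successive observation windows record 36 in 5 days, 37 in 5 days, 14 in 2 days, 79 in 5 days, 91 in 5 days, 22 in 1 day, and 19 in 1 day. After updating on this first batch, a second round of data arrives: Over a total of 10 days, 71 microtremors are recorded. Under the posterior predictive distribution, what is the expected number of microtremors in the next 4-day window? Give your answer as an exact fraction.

264/7

Total count: 36 + 37 + 14 + 79 + 91 + 22 + 19 = 298.
Total exposure: 5 + 5 + 2 + 5 + 5 + 1 + 1 = 24 days.
After the first batch: Gamma(27 + 298, 8 + 24) = Gamma(325, 32).
Total count 71 over total exposure 10 days.
After the second batch: Gamma(325 + 71, 32 + 10) = Gamma(396, 42).
Predictive mean over a 4-day window = T·E[λ|data] = 4·396/42 = 264/7.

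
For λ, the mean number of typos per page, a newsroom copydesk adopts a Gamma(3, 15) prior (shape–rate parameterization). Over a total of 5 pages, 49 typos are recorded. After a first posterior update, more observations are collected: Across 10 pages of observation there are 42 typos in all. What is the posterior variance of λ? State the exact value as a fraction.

Total count 49 over total exposure 5 pages.
After the first batch: Gamma(3 + 49, 15 + 5) = Gamma(52, 20).
Total count 42 over total exposure 10 pages.
After the second batch: Gamma(52 + 42, 20 + 10) = Gamma(94, 30).
Posterior variance = α'/β'² = 94/900 = 47/450.

47/450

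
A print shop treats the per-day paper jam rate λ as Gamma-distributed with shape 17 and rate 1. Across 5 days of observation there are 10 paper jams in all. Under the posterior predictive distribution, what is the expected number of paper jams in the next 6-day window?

27

Total count 10 over total exposure 5 days.
Conjugate update: add total count to the shape and total exposure to the rate, giving Gamma(27, 6).
Predictive mean over a 6-day window = T·E[λ|data] = 6·27/6 = 27.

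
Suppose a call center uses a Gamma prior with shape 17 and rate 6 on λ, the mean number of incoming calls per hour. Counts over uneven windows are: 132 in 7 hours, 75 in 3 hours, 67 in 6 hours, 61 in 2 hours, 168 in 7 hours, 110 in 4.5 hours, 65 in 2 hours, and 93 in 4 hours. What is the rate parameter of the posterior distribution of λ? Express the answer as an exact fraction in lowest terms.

83/2

Total count: 132 + 75 + 67 + 61 + 168 + 110 + 65 + 93 = 771.
Total exposure: 7 + 3 + 6 + 2 + 7 + 4.5 + 2 + 4 = 35.5 hours.
Conjugate update: add total count to the shape and total exposure to the rate, giving Gamma(788, 83/2).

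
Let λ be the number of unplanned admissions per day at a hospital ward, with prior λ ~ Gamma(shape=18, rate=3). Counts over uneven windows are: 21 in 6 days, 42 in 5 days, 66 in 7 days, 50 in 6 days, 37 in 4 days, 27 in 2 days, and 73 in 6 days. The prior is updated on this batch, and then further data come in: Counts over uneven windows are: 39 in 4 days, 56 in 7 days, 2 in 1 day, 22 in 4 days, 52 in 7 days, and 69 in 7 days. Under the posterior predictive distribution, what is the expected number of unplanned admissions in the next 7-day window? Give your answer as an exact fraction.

4018/69

Total count: 21 + 42 + 66 + 50 + 37 + 27 + 73 = 316.
Total exposure: 6 + 5 + 7 + 6 + 4 + 2 + 6 = 36 days.
After the first batch: Gamma(18 + 316, 3 + 36) = Gamma(334, 39).
Total count: 39 + 56 + 2 + 22 + 52 + 69 = 240.
Total exposure: 4 + 7 + 1 + 4 + 7 + 7 = 30 days.
After the second batch: Gamma(334 + 240, 39 + 30) = Gamma(574, 69).
Predictive mean over a 7-day window = T·E[λ|data] = 7·574/69 = 4018/69.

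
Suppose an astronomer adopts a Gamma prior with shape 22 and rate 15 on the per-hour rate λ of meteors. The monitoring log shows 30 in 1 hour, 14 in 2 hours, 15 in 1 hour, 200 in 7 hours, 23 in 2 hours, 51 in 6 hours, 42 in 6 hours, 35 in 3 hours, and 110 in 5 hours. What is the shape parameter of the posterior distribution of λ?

542

Total count: 30 + 14 + 15 + 200 + 23 + 51 + 42 + 35 + 110 = 520.
Total exposure: 1 + 2 + 1 + 7 + 2 + 6 + 6 + 3 + 5 = 33 hours.
Gamma(α, β) with Poisson data over total exposure Σt gives posterior Gamma(α+Σx, β+Σt) = Gamma(542, 48).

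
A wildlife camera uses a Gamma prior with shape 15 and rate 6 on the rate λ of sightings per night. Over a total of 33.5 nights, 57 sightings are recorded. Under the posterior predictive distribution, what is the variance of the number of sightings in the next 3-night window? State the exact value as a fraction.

36720/6241

Total count 57 over total exposure 33.5 nights.
By Gamma–Poisson conjugacy, the posterior is Gamma(α + Σx, β + Σt) = Gamma(15 + 57, 6 + 33.5) = Gamma(72, 79/2).
The posterior predictive for a window of length T is Negative Binomial with variance T·α'·(β'+T)/β'² = 3·72·(85/2)/(6241/4) = 36720/6241.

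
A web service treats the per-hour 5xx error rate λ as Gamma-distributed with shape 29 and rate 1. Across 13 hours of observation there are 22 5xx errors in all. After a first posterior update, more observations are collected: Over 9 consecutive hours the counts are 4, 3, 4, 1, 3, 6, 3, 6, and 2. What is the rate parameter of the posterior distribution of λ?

Total count 22 over total exposure 13 hours.
After the first batch: Gamma(29 + 22, 1 + 13) = Gamma(51, 14).
Total count: 4 + 3 + 4 + 1 + 3 + 6 + 3 + 6 + 2 = 32.
Total exposure: 9 hours.
After the second batch: Gamma(51 + 32, 14 + 9) = Gamma(83, 23).

23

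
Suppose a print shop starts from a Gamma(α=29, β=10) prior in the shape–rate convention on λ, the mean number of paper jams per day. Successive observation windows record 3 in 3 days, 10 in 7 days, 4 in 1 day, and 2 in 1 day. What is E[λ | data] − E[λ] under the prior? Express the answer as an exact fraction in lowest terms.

-79/110

Total count: 3 + 10 + 4 + 2 = 19.
Total exposure: 3 + 7 + 1 + 1 = 12 days.
The Gamma prior is conjugate for the Poisson rate, so λ | data ~ Gamma(29+19, 10+12) = Gamma(48, 22).
Posterior mean = 48/22 = 24/11; prior mean = 29/10 = 29/10. Difference = 24/11 − 29/10 = -79/110.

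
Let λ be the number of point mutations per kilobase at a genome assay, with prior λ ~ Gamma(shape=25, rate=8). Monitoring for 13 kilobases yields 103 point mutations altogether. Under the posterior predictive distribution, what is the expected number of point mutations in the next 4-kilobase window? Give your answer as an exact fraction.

512/21

Total count 103 over total exposure 13 kilobases.
Posterior: α' = 25 + 103 = 128, β' = 8 + 13 = 21.
Predictive mean over a 4-kilobase window = T·E[λ|data] = 4·128/21 = 512/21.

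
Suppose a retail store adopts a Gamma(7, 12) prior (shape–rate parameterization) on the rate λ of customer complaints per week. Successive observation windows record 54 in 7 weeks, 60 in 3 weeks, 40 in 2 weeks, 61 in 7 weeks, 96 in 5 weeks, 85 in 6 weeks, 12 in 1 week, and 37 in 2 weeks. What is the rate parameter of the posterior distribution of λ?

45

Total count: 54 + 60 + 40 + 61 + 96 + 85 + 12 + 37 = 445.
Total exposure: 7 + 3 + 2 + 7 + 5 + 6 + 1 + 2 = 33 weeks.
Gamma(α, β) with Poisson data over total exposure Σt gives posterior Gamma(α+Σx, β+Σt) = Gamma(452, 45).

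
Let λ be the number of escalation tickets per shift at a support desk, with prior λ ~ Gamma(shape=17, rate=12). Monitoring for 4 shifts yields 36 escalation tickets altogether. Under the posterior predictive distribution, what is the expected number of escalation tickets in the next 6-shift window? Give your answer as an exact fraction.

159/8

Total count 36 over total exposure 4 shifts.
Conjugate update: add total count to the shape and total exposure to the rate, giving Gamma(53, 16).
Predictive mean over a 6-shift window = T·E[λ|data] = 6·53/16 = 159/8.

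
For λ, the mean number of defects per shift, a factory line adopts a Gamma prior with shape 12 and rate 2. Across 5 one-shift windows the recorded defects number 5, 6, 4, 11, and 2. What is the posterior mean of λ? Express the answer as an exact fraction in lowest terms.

40/7

Total count: 5 + 6 + 4 + 11 + 2 = 28.
Total exposure: 5 shifts.
Conjugate update: add total count to the shape and total exposure to the rate, giving Gamma(40, 7).
Posterior mean = α'/β' = 40/7.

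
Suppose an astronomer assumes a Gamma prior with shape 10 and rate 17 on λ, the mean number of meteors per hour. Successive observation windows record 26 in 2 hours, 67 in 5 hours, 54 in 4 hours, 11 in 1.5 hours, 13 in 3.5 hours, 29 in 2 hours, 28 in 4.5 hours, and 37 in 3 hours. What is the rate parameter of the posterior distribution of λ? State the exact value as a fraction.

85/2

Total count: 26 + 67 + 54 + 11 + 13 + 29 + 28 + 37 = 265.
Total exposure: 2 + 5 + 4 + 1.5 + 3.5 + 2 + 4.5 + 3 = 25.5 hours.
By Gamma–Poisson conjugacy, the posterior is Gamma(α + Σx, β + Σt) = Gamma(10 + 265, 17 + 25.5) = Gamma(275, 85/2).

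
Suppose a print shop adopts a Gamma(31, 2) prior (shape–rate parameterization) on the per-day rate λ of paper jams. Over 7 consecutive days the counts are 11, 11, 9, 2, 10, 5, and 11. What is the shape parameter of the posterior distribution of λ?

Total count: 11 + 11 + 9 + 2 + 10 + 5 + 11 = 59.
Total exposure: 7 days.
Posterior: α' = 31 + 59 = 90, β' = 2 + 7 = 9.

90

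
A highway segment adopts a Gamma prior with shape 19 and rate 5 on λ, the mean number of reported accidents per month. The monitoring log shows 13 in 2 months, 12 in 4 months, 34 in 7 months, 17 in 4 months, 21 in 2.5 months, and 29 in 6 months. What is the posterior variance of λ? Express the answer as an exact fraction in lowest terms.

580/3721

Total count: 13 + 12 + 34 + 17 + 21 + 29 = 126.
Total exposure: 2 + 4 + 7 + 4 + 2.5 + 6 = 25.5 months.
The Gamma prior is conjugate for the Poisson rate, so λ | data ~ Gamma(19+126, 5+25.5) = Gamma(145, 61/2).
Posterior variance = α'/β'² = 145/(3721/4) = 580/3721.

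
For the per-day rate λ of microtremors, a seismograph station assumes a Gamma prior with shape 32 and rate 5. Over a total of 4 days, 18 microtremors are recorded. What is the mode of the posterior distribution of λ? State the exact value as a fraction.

Total count 18 over total exposure 4 days.
Conjugate update: add total count to the shape and total exposure to the rate, giving Gamma(50, 9).
Posterior mode = (α'−1)/β' = 49/9.

49/9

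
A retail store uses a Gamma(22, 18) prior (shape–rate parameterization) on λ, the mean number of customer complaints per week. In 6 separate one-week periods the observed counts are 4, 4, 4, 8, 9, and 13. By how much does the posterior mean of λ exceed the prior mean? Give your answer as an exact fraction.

13/9

Total count: 4 + 4 + 4 + 8 + 9 + 13 = 42.
Total exposure: 6 weeks.
Posterior: α' = 22 + 42 = 64, β' = 18 + 6 = 24.
Posterior mean = 64/24 = 8/3; prior mean = 22/18 = 11/9. Difference = 8/3 − 11/9 = 13/9.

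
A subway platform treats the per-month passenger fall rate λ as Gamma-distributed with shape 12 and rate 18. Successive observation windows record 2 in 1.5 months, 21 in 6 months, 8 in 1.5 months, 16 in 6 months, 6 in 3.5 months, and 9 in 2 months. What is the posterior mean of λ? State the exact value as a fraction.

148/77

Total count: 2 + 21 + 8 + 16 + 6 + 9 = 62.
Total exposure: 1.5 + 6 + 1.5 + 6 + 3.5 + 2 = 20.5 months.
The Gamma prior is conjugate for the Poisson rate, so λ | data ~ Gamma(12+62, 18+20.5) = Gamma(74, 77/2).
Posterior mean = α'/β' = 74/(77/2) = 148/77.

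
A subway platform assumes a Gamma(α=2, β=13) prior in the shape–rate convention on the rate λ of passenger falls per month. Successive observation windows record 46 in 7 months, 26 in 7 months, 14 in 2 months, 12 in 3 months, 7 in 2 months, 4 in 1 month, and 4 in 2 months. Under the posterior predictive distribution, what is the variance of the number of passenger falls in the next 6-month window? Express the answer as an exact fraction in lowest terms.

29670/1369

Total count: 46 + 26 + 14 + 12 + 7 + 4 + 4 = 113.
Total exposure: 7 + 7 + 2 + 3 + 2 + 1 + 2 = 24 months.
Conjugate update: add total count to the shape and total exposure to the rate, giving Gamma(115, 37).
The posterior predictive for a window of length T is Negative Binomial with variance T·α'·(β'+T)/β'² = 6·115·43/1369 = 29670/1369.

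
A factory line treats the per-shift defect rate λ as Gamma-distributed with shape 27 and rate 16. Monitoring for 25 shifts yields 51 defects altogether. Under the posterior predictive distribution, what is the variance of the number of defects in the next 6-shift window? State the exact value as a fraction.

Total count 51 over total exposure 25 shifts.
Posterior: α' = 27 + 51 = 78, β' = 16 + 25 = 41.
The posterior predictive for a window of length T is Negative Binomial with variance T·α'·(β'+T)/β'² = 6·78·47/1681 = 21996/1681.

21996/1681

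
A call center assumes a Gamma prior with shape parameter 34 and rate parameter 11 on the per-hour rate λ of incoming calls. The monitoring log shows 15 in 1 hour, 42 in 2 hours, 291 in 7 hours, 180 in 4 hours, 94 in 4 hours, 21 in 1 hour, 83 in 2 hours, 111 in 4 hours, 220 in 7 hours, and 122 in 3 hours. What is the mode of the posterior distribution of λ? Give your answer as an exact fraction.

Total count: 15 + 42 + 291 + 180 + 94 + 21 + 83 + 111 + 220 + 122 = 1179.
Total exposure: 1 + 2 + 7 + 4 + 4 + 1 + 2 + 4 + 7 + 3 = 35 hours.
Posterior: α' = 34 + 1179 = 1213, β' = 11 + 35 = 46.
Posterior mode = (α'−1)/β' = 1212/46 = 606/23.

606/23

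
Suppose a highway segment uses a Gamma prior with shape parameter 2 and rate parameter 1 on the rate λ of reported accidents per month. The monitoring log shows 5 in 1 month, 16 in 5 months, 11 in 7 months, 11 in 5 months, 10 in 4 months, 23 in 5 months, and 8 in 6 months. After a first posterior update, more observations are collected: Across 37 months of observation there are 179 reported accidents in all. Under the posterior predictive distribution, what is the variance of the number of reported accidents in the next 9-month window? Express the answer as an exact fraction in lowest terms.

Total count: 5 + 16 + 11 + 11 + 10 + 23 + 8 = 84.
Total exposure: 1 + 5 + 7 + 5 + 4 + 5 + 6 = 33 months.
After the first batch: Gamma(2 + 84, 1 + 33) = Gamma(86, 34).
Total count 179 over total exposure 37 months.
After the second batch: Gamma(86 + 179, 34 + 37) = Gamma(265, 71).
The posterior predictive for a window of length T is Negative Binomial with variance T·α'·(β'+T)/β'² = 9·265·80/5041 = 190800/5041.

190800/5041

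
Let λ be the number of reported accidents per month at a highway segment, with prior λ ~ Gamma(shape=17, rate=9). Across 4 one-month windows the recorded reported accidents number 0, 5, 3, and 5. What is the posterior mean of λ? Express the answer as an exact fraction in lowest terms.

Total count: 0 + 5 + 3 + 5 = 13.
Total exposure: 4 months.
Gamma(α, β) with Poisson data over total exposure Σt gives posterior Gamma(α+Σx, β+Σt) = Gamma(30, 13).
Posterior mean = α'/β' = 30/13.

30/13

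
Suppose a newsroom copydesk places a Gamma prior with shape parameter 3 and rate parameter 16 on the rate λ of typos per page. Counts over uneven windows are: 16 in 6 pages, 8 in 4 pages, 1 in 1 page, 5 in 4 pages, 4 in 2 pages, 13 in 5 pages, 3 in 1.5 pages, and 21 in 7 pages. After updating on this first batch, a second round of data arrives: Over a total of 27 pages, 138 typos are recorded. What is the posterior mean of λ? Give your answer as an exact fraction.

Total count: 16 + 8 + 1 + 5 + 4 + 13 + 3 + 21 = 71.
Total exposure: 6 + 4 + 1 + 4 + 2 + 5 + 1.5 + 7 = 30.5 pages.
After the first batch: Gamma(3 + 71, 16 + 30.5) = Gamma(74, 93/2).
Total count 138 over total exposure 27 pages.
After the second batch: Gamma(74 + 138, 93/2 + 27) = Gamma(212, 147/2).
Posterior mean = α'/β' = 212/(147/2) = 424/147.

424/147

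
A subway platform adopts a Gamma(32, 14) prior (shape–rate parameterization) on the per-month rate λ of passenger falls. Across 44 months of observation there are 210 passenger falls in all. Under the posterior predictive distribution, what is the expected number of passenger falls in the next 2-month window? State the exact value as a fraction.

Total count 210 over total exposure 44 months.
Gamma(α, β) with Poisson data over total exposure Σt gives posterior Gamma(α+Σx, β+Σt) = Gamma(242, 58).
Predictive mean over a 2-month window = T·E[λ|data] = 2·242/58 = 242/29.

242/29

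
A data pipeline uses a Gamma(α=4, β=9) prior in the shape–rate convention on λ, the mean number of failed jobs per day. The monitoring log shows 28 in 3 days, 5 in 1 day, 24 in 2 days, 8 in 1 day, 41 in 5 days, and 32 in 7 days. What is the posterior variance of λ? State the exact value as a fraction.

Total count: 28 + 5 + 24 + 8 + 41 + 32 = 138.
Total exposure: 3 + 1 + 2 + 1 + 5 + 7 = 19 days.
By Gamma–Poisson conjugacy, the posterior is Gamma(α + Σx, β + Σt) = Gamma(4 + 138, 9 + 19) = Gamma(142, 28).
Posterior variance = α'/β'² = 142/784 = 71/392.

71/392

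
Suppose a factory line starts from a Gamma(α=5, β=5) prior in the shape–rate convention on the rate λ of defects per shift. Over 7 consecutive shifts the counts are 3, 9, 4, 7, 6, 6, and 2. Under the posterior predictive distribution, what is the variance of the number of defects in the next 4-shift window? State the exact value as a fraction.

56/3

Total count: 3 + 9 + 4 + 7 + 6 + 6 + 2 = 37.
Total exposure: 7 shifts.
Posterior: α' = 5 + 37 = 42, β' = 5 + 7 = 12.
The posterior predictive for a window of length T is Negative Binomial with variance T·α'·(β'+T)/β'² = 4·42·16/144 = 56/3.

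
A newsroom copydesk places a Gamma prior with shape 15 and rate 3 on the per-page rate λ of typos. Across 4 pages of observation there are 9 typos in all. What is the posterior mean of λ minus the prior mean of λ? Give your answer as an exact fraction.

-11/7

Total count 9 over total exposure 4 pages.
The Gamma prior is conjugate for the Poisson rate, so λ | data ~ Gamma(15+9, 3+4) = Gamma(24, 7).
Posterior mean = 24/7 = 24/7; prior mean = 15/3 = 5. Difference = 24/7 − 5 = -11/7.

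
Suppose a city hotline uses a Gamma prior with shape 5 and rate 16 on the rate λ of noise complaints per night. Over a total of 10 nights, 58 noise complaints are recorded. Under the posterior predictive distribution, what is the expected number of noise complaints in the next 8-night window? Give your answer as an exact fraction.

Total count 58 over total exposure 10 nights.
The Gamma prior is conjugate for the Poisson rate, so λ | data ~ Gamma(5+58, 16+10) = Gamma(63, 26).
Predictive mean over an 8-night window = T·E[λ|data] = 8·63/26 = 252/13.

252/13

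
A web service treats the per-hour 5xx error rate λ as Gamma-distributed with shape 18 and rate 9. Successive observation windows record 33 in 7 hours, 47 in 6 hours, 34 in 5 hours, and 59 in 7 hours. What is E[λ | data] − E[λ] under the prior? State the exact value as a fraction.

Total count: 33 + 47 + 34 + 59 = 173.
Total exposure: 7 + 6 + 5 + 7 = 25 hours.
Gamma(α, β) with Poisson data over total exposure Σt gives posterior Gamma(α+Σx, β+Σt) = Gamma(191, 34).
Posterior mean = 191/34 = 191/34; prior mean = 18/9 = 2. Difference = 191/34 − 2 = 123/34.

123/34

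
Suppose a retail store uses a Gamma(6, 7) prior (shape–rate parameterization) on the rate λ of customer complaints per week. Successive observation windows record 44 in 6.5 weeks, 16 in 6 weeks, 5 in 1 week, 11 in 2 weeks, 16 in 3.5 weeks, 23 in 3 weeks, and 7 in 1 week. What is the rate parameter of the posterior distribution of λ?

30

Total count: 44 + 16 + 5 + 11 + 16 + 23 + 7 = 122.
Total exposure: 6.5 + 6 + 1 + 2 + 3.5 + 3 + 1 = 23 weeks.
By Gamma–Poisson conjugacy, the posterior is Gamma(α + Σx, β + Σt) = Gamma(6 + 122, 7 + 23) = Gamma(128, 30).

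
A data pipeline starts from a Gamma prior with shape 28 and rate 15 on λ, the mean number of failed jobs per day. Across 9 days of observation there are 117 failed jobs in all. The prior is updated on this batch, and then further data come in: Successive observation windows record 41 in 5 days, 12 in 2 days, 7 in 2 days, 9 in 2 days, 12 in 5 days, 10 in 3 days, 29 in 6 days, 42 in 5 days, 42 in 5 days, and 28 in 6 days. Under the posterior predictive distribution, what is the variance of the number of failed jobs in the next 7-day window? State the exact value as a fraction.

Total count 117 over total exposure 9 days.
After the first batch: Gamma(28 + 117, 15 + 9) = Gamma(145, 24).
Total count: 41 + 12 + 7 + 9 + 12 + 10 + 29 + 42 + 42 + 28 = 232.
Total exposure: 5 + 2 + 2 + 2 + 5 + 3 + 6 + 5 + 5 + 6 = 41 days.
After the second batch: Gamma(145 + 232, 24 + 41) = Gamma(377, 65).
The posterior predictive for a window of length T is Negative Binomial with variance T·α'·(β'+T)/β'² = 7·377·72/4225 = 14616/325.

14616/325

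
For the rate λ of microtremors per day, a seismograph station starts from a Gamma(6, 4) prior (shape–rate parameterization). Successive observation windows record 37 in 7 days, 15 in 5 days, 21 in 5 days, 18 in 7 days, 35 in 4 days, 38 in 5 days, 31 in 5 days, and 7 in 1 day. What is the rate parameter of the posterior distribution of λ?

43

Total count: 37 + 15 + 21 + 18 + 35 + 38 + 31 + 7 = 202.
Total exposure: 7 + 5 + 5 + 7 + 4 + 5 + 5 + 1 = 39 days.
Conjugate update: add total count to the shape and total exposure to the rate, giving Gamma(208, 43).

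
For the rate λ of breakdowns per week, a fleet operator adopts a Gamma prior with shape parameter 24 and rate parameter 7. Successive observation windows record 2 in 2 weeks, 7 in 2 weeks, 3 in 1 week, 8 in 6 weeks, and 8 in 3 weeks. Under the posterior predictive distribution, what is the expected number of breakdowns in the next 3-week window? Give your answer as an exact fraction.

Total count: 2 + 7 + 3 + 8 + 8 = 28.
Total exposure: 2 + 2 + 1 + 6 + 3 = 14 weeks.
By Gamma–Poisson conjugacy, the posterior is Gamma(α + Σx, β + Σt) = Gamma(24 + 28, 7 + 14) = Gamma(52, 21).
Predictive mean over a 3-week window = T·E[λ|data] = 3·52/21 = 52/7.

52/7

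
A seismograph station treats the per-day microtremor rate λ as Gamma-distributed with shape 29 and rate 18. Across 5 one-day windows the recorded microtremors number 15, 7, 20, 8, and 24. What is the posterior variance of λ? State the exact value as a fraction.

Total count: 15 + 7 + 20 + 8 + 24 = 74.
Total exposure: 5 days.
By Gamma–Poisson conjugacy, the posterior is Gamma(α + Σx, β + Σt) = Gamma(29 + 74, 18 + 5) = Gamma(103, 23).
Posterior variance = α'/β'² = 103/529.

103/529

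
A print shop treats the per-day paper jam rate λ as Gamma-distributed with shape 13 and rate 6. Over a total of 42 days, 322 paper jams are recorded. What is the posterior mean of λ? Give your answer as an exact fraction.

Total count 322 over total exposure 42 days.
The Gamma prior is conjugate for the Poisson rate, so λ | data ~ Gamma(13+322, 6+42) = Gamma(335, 48).
Posterior mean = α'/β' = 335/48.

335/48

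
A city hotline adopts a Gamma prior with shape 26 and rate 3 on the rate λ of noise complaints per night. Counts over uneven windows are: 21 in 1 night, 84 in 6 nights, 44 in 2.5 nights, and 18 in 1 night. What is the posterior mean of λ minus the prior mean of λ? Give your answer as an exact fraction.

Total count: 21 + 84 + 44 + 18 = 167.
Total exposure: 1 + 6 + 2.5 + 1 = 10.5 nights.
Gamma(α, β) with Poisson data over total exposure Σt gives posterior Gamma(α+Σx, β+Σt) = Gamma(193, 27/2).
Posterior mean = 193/(27/2) = 386/27; prior mean = 26/3 = 26/3. Difference = 386/27 − 26/3 = 152/27.

152/27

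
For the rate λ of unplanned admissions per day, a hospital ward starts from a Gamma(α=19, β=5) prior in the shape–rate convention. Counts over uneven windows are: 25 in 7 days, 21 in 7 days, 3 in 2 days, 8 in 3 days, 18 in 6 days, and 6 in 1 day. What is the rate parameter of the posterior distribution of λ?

Total count: 25 + 21 + 3 + 8 + 18 + 6 = 81.
Total exposure: 7 + 7 + 2 + 3 + 6 + 1 = 26 days.
Gamma(α, β) with Poisson data over total exposure Σt gives posterior Gamma(α+Σx, β+Σt) = Gamma(100, 31).

31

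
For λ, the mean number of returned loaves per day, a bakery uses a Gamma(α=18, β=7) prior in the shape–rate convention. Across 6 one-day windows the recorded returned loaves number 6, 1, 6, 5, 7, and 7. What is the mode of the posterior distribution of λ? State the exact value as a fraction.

49/13

Total count: 6 + 1 + 6 + 5 + 7 + 7 = 32.
Total exposure: 6 days.
Posterior: α' = 18 + 32 = 50, β' = 7 + 6 = 13.
Posterior mode = (α'−1)/β' = 49/13.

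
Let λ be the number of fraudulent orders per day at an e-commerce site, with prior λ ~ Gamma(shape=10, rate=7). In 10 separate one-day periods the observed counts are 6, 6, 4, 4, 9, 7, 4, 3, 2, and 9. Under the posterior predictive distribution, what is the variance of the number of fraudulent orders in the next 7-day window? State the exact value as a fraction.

Total count: 6 + 6 + 4 + 4 + 9 + 7 + 4 + 3 + 2 + 9 = 54.
Total exposure: 10 days.
By Gamma–Poisson conjugacy, the posterior is Gamma(α + Σx, β + Σt) = Gamma(10 + 54, 7 + 10) = Gamma(64, 17).
The posterior predictive for a window of length T is Negative Binomial with variance T·α'·(β'+T)/β'² = 7·64·24/289 = 10752/289.

10752/289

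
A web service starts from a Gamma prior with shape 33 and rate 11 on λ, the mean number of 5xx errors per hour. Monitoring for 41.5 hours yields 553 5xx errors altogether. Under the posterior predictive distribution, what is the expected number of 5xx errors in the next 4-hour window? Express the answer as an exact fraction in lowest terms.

Total count 553 over total exposure 41.5 hours.
The Gamma prior is conjugate for the Poisson rate, so λ | data ~ Gamma(33+553, 11+41.5) = Gamma(586, 105/2).
Predictive mean over a 4-hour window = T·E[λ|data] = 4·586/(105/2) = 4688/105.

4688/105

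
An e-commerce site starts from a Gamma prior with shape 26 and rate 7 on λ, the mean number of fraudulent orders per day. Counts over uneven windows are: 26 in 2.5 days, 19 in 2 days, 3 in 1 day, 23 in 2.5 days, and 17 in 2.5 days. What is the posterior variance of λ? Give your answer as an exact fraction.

456/1225

Total count: 26 + 19 + 3 + 23 + 17 = 88.
Total exposure: 2.5 + 2 + 1 + 2.5 + 2.5 = 10.5 days.
Posterior: α' = 26 + 88 = 114, β' = 7 + 10.5 = 35/2.
Posterior variance = α'/β'² = 114/(1225/4) = 456/1225.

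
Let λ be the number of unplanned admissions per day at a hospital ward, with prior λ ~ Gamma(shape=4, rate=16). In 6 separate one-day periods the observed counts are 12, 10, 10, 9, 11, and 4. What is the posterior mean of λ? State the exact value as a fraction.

Total count: 12 + 10 + 10 + 9 + 11 + 4 = 56.
Total exposure: 6 days.
By Gamma–Poisson conjugacy, the posterior is Gamma(α + Σx, β + Σt) = Gamma(4 + 56, 16 + 6) = Gamma(60, 22).
Posterior mean = α'/β' = 60/22 = 30/11.

30/11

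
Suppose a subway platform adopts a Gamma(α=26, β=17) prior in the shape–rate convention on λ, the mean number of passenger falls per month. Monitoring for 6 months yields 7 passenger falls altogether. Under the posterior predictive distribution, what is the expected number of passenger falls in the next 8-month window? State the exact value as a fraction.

264/23

Total count 7 over total exposure 6 months.
The Gamma prior is conjugate for the Poisson rate, so λ | data ~ Gamma(26+7, 17+6) = Gamma(33, 23).
Predictive mean over an 8-month window = T·E[λ|data] = 8·33/23 = 264/23.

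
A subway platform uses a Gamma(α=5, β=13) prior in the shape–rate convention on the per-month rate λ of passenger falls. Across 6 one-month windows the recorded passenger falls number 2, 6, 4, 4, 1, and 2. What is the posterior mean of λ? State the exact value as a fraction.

24/19

Total count: 2 + 6 + 4 + 4 + 1 + 2 = 19.
Total exposure: 6 months.
The Gamma prior is conjugate for the Poisson rate, so λ | data ~ Gamma(5+19, 13+6) = Gamma(24, 19).
Posterior mean = α'/β' = 24/19.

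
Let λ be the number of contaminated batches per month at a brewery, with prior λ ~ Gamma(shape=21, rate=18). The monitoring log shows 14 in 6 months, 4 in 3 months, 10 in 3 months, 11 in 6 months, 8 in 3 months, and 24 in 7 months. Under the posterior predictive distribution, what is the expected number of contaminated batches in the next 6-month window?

Total count: 14 + 4 + 10 + 11 + 8 + 24 = 71.
Total exposure: 6 + 3 + 3 + 6 + 3 + 7 = 28 months.
The Gamma prior is conjugate for the Poisson rate, so λ | data ~ Gamma(21+71, 18+28) = Gamma(92, 46).
Predictive mean over a 6-month window = T·E[λ|data] = 6·92/46 = 12.

12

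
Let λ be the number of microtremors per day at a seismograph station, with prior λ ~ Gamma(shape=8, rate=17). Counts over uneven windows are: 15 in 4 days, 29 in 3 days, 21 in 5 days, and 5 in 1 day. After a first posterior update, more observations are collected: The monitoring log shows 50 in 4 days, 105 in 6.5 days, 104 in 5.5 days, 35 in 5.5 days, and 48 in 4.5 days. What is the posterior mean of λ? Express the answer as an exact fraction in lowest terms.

15/2

Total count: 15 + 29 + 21 + 5 = 70.
Total exposure: 4 + 3 + 5 + 1 = 13 days.
After the first batch: Gamma(8 + 70, 17 + 13) = Gamma(78, 30).
Total count: 50 + 105 + 104 + 35 + 48 = 342.
Total exposure: 4 + 6.5 + 5.5 + 5.5 + 4.5 = 26 days.
After the second batch: Gamma(78 + 342, 30 + 26) = Gamma(420, 56).
Posterior mean = α'/β' = 420/56 = 15/2.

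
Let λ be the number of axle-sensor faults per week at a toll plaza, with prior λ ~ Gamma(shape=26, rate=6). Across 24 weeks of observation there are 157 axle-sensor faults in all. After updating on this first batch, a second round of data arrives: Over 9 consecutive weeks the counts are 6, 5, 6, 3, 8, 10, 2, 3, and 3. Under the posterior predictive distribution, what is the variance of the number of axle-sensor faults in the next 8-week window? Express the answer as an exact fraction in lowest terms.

Total count 157 over total exposure 24 weeks.
After the first batch: Gamma(26 + 157, 6 + 24) = Gamma(183, 30).
Total count: 6 + 5 + 6 + 3 + 8 + 10 + 2 + 3 + 3 = 46.
Total exposure: 9 weeks.
After the second batch: Gamma(183 + 46, 30 + 9) = Gamma(229, 39).
The posterior predictive for a window of length T is Negative Binomial with variance T·α'·(β'+T)/β'² = 8·229·47/1521 = 86104/1521.

86104/1521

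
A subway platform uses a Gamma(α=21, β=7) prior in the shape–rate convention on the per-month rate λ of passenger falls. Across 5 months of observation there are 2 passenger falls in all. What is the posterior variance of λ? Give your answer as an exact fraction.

Total count 2 over total exposure 5 months.
Conjugate update: add total count to the shape and total exposure to the rate, giving Gamma(23, 12).
Posterior variance = α'/β'² = 23/144.

23/144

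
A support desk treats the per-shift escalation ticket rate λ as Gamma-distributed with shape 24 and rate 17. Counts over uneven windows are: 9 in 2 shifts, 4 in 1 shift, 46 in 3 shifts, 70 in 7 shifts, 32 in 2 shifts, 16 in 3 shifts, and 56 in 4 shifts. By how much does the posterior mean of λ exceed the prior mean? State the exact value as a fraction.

3433/663

Total count: 9 + 4 + 46 + 70 + 32 + 16 + 56 = 233.
Total exposure: 2 + 1 + 3 + 7 + 2 + 3 + 4 = 22 shifts.
By Gamma–Poisson conjugacy, the posterior is Gamma(α + Σx, β + Σt) = Gamma(24 + 233, 17 + 22) = Gamma(257, 39).
Posterior mean = 257/39 = 257/39; prior mean = 24/17 = 24/17. Difference = 257/39 − 24/17 = 3433/663.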